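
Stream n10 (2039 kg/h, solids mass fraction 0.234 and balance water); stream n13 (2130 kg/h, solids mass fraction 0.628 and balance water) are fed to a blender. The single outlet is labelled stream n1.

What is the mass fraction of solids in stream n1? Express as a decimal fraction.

0.435

Total flow out = 2039 + 2130 = 4169 kg/h.
solids in = 2039×0.234 + 2130×0.628 = 1814.8 kg/h.
solids mass fraction in n1 = 1814.8/4169 = 0.435.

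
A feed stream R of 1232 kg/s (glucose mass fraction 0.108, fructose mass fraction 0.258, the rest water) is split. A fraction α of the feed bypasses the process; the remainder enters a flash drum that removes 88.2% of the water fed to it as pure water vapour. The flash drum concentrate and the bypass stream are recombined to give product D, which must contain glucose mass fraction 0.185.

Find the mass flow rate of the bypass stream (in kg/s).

All 1232×0.108 = 133.06 kg/s of glucose reaches D, so D = 133.06/0.185 = 719.22 kg/s and vapour = 512.78 kg/s.
The evaporator receives (1−α)·1232 of feed at 0.634 water and removes 0.882 of that water:
0.882×0.634×(1−α)×1232 = 512.78
(1−α) = 512.78/688.92 = 0.7443;  α = 0.2557.
Bypass flow = 0.2557×1232 = 314.99 kg/s.

315 kg/s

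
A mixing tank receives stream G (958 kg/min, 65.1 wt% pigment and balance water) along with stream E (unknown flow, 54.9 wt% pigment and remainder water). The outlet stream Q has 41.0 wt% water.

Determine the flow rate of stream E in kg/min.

Let E be the unknown flow. Total out = 958 + E.
water balance: 334.34 + 0.451·E = 0.410·(958 + E)
(0.451 − 0.410)·E = 0.410×958 − 334.34 = 58.438
E = 58.438 / 0.041 = 1425.3 kg/min

1425 kg/min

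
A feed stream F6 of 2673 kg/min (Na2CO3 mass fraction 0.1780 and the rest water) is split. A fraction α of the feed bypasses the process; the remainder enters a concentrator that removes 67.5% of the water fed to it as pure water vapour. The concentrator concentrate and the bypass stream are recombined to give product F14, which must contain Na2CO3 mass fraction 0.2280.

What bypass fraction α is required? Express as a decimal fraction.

All 2673×0.178 = 475.79 kg/min of Na2CO3 reaches F14, so F14 = 475.79/0.228 = 2086.8 kg/min and vapour = 586.18 kg/min.
The evaporator receives (1−α)·2673 of feed at 0.822 water and removes 0.675 of that water:
0.675×0.822×(1−α)×2673 = 586.18
(1−α) = 586.18/1483.1 = 0.3952;  α = 0.6048.

0.605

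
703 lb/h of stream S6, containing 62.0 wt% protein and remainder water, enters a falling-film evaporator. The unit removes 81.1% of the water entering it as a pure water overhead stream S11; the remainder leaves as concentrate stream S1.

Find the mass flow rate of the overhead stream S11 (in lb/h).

216.7 lb/h

water entering = 703×0.380 = 267.14 lb/h; overhead removed = 0.811×267.14 = 216.65 lb/h.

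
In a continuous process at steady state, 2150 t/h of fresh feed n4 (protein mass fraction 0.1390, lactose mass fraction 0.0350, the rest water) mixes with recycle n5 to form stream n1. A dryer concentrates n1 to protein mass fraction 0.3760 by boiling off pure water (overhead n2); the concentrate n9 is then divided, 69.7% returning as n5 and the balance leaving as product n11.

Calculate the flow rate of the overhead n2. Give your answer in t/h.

1355 t/h

Overall protein balance (none leaves overhead): protein in fresh feed = protein in product, i.e. 2150×0.139 = (1−0.697)·n9·0.376.
n9 = 298.85/(0.376×0.303) = 2623.1 t/h.
Recycle n5 = 0.697×2623.1 = 1828.3 t/h.
Combined feed n1 = 2150 + 1828.3 = 3978.3 t/h.
Overhead n2 = n1 − n9 = 3978.3 − 2623.1 = 1355.2 t/h.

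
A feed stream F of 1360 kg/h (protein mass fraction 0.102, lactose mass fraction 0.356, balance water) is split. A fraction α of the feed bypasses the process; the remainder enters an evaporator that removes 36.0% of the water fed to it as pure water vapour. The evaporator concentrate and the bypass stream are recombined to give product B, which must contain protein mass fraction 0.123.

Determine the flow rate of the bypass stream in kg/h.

All 1360×0.102 = 138.72 kg/h of protein reaches B, so B = 138.72/0.123 = 1127.8 kg/h and vapour = 232.2 kg/h.
The evaporator receives (1−α)·1360 of feed at 0.542 water and removes 0.360 of that water:
0.360×0.542×(1−α)×1360 = 232.2
(1−α) = 232.2/265.36 = 0.8750;  α = 0.1250.
Bypass flow = 0.1250×1360 = 169.99 kg/h.

170 kg/h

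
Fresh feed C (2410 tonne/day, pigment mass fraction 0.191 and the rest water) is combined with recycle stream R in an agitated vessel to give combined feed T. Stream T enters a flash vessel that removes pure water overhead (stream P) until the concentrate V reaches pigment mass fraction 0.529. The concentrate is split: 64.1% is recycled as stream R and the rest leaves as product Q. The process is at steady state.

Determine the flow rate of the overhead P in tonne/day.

1540 tonne/day

Overall pigment balance (none leaves overhead): pigment in fresh feed = pigment in product, i.e. 2410×0.191 = (1−0.641)·V·0.529.
V = 460.31/(0.529×0.359) = 2423.8 tonne/day.
Recycle R = 0.641×2423.8 = 1553.7 tonne/day.
Combined feed T = 2410 + 1553.7 = 3963.7 tonne/day.
Overhead P = T − V = 3963.7 − 2423.8 = 1539.8 tonne/day.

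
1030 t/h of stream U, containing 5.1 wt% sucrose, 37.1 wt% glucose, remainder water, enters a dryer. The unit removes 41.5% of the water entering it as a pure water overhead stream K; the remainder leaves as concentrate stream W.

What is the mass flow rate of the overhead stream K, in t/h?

water entering = 1030×0.578 = 595.34 t/h; overhead removed = 0.415×595.34 = 247.07 t/h.

247.1 t/h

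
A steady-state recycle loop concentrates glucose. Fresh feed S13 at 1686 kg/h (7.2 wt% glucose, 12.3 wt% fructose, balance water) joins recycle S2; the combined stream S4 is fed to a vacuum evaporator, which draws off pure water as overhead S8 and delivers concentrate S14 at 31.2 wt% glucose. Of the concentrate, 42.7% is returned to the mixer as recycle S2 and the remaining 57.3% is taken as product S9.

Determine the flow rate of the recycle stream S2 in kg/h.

289.9 kg/h

Overall glucose balance (none leaves overhead): glucose in fresh feed = glucose in product, i.e. 1686×0.072 = (1−0.427)·S14·0.312.
S14 = 121.39/(0.312×0.573) = 679.02 kg/h.
Recycle S2 = 0.427×679.02 = 289.94 kg/h.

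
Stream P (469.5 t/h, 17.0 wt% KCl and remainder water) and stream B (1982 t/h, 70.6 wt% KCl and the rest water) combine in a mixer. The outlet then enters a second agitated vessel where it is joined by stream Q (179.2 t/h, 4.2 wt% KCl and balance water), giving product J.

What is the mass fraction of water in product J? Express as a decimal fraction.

0.4349

Overall, product flow = 2630.7 t/h.
water in = 469.5×0.830 + 1982×0.294 + 179.2×0.958 = 1144.1 t/h.
water fraction in J = 0.4349.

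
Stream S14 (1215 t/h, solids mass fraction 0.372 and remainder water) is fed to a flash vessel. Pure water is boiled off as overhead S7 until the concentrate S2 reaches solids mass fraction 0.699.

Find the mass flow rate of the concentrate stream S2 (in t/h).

solids is conserved: 1215×0.372 = 451.98 t/h all reports to the concentrate.
Concentrate = 451.98/(target fraction) = 646.61 t/h.

646.6 t/h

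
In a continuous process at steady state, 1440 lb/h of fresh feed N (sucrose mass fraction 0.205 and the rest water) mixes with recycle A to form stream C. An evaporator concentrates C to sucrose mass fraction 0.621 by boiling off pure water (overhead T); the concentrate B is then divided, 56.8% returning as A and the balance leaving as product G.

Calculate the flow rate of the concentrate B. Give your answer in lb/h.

1100 lb/h

Overall sucrose balance (none leaves overhead): sucrose in fresh feed = sucrose in product, i.e. 1440×0.205 = (1−0.568)·B·0.621.
B = 295.2/(0.621×0.432) = 1100.4 lb/h.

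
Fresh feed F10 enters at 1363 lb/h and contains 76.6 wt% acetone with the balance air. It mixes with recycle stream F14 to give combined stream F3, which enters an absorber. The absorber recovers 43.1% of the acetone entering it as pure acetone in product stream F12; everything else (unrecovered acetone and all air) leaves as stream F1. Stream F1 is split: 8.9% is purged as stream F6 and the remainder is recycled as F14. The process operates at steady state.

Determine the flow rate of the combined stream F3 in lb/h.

air enters only via F10 and leaves only via the purge: 1363×0.234 = 0.089×(air in F1), and the absorber passes all air, so air in F3 = air in F1 = 3583.6 lb/h.
acetone in F3: m_A = 1363×0.766 + (1−0.089)·(1−0.431)·m_A, so m_A = 1044.1/0.4816 = 2167.7 lb/h.
F3 = 2167.7 + 3583.6 = 5751.3 lb/h.

5751 lb/h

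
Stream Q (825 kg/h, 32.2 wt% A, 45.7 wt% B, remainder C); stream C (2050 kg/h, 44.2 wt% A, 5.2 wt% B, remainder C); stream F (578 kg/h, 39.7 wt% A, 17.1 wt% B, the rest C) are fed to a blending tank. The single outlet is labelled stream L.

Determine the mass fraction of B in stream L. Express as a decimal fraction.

Total flow out = 825 + 2050 + 578 = 3453 kg/h.
B in = 825×0.457 + 2050×0.052 + 578×0.171 = 582.46 kg/h.
B mass fraction in L = 582.46/3453 = 0.169.

0.169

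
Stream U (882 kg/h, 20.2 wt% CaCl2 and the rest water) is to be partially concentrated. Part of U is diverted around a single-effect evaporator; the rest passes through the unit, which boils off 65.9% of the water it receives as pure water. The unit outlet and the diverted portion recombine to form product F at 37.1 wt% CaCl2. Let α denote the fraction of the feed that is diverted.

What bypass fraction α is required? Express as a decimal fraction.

All 882×0.202 = 178.16 kg/h of CaCl2 reaches F, so F = 178.16/0.371 = 480.23 kg/h and vapour = 401.77 kg/h.
The evaporator receives (1−α)·882 of feed at 0.798 water and removes 0.659 of that water:
0.659×0.798×(1−α)×882 = 401.77
(1−α) = 401.77/463.83 = 0.8662;  α = 0.1338.

0.134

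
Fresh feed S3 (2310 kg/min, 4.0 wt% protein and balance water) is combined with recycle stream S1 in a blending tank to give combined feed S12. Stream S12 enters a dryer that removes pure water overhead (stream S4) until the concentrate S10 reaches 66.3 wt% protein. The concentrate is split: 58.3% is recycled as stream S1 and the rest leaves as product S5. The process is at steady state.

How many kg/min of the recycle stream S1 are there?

194.8 kg/min

Overall protein balance (none leaves overhead): protein in fresh feed = protein in product, i.e. 2310×0.040 = (1−0.583)·S10·0.663.
S10 = 92.4/(0.663×0.417) = 334.21 kg/min.
Recycle S1 = 0.583×334.21 = 194.85 kg/min.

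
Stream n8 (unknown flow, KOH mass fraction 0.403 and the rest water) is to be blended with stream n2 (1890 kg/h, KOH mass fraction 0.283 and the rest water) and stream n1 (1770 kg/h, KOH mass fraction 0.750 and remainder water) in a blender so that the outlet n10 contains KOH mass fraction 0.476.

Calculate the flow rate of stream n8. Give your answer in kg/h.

1647 kg/h

Let n8 be the unknown flow. Total out = 3660 + n8.
KOH balance: 1862.4 + 0.403·n8 = 0.476·(3660 + n8)
(0.403 − 0.476)·n8 = 0.476×3660 − 1862.4 = -120.21
n8 = -120.21 / -0.073 = 1646.7 kg/h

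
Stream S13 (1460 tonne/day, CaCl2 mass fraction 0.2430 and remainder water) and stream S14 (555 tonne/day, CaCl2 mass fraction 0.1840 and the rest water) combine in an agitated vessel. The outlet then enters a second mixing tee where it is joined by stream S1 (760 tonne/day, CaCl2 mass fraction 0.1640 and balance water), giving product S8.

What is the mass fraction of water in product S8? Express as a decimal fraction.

0.7904

Overall, product flow = 2775 tonne/day.
water in = 1460×0.757 + 555×0.816 + 760×0.836 = 2193.5 tonne/day.
water fraction in S8 = 0.7904.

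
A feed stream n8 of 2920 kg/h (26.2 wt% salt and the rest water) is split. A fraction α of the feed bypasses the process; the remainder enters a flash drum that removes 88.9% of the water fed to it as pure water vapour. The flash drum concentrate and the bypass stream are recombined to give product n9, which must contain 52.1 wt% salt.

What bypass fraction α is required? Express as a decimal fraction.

All 2920×0.262 = 765.04 kg/h of salt reaches n9, so n9 = 765.04/0.521 = 1468.4 kg/h and vapour = 1451.6 kg/h.
The evaporator receives (1−α)·2920 of feed at 0.738 water and removes 0.889 of that water:
0.889×0.738×(1−α)×2920 = 1451.6
(1−α) = 1451.6/1915.8 = 0.7577;  α = 0.2423.

0.242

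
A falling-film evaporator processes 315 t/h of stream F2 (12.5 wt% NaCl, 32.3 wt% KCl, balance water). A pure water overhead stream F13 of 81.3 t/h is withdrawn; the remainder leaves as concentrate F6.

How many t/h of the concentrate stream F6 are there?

Concentrate = 315 − 81.3 = 233.7 t/h.

233.7 t/h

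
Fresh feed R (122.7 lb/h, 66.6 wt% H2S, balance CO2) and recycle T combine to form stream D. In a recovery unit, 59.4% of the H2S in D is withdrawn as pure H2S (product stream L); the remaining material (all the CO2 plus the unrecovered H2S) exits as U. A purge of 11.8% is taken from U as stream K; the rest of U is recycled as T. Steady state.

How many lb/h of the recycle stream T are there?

351.9 lb/h

CO2 enters only via R and leaves only via the purge: 122.7×0.334 = 0.118×(CO2 in U), and the recovery unit passes all CO2, so CO2 in D = CO2 in U = 347.3 lb/h.
H2S in D: m_A = 122.7×0.666 + (1−0.118)·(1−0.594)·m_A, so m_A = 81.718/0.6419 = 127.31 lb/h.
U = (1−0.594)×127.31 + 347.3 = 398.99 lb/h.
Recycle T = (1−0.118)×398.99 = 351.91 lb/h.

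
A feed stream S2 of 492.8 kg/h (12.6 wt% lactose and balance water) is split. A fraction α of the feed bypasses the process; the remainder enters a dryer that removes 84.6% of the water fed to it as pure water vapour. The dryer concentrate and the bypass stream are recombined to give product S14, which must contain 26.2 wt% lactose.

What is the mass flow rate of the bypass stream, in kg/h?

146.8 kg/h

All 492.8×0.126 = 62.093 kg/h of lactose reaches S14, so S14 = 62.093/0.262 = 237 kg/h and vapour = 255.8 kg/h.
The evaporator receives (1−α)·492.8 of feed at 0.874 water and removes 0.846 of that water:
0.846×0.874×(1−α)×492.8 = 255.8
(1−α) = 255.8/364.38 = 0.7020;  α = 0.2980.
Bypass flow = 0.2980×492.8 = 146.84 kg/h.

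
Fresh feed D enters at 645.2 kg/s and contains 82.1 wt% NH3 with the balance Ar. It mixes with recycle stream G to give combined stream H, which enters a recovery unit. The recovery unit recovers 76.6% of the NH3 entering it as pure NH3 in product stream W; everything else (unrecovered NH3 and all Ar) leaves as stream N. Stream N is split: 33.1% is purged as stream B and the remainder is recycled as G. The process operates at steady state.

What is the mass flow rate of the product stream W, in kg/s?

481.1 kg/s

NH3 in H: m_A = 645.2×0.821 + (1−0.331)·(1−0.766)·m_A, so m_A = 529.71/0.8435 = 628.02 kg/s.
Product W = 0.766×628.02 = 481.07 kg/s.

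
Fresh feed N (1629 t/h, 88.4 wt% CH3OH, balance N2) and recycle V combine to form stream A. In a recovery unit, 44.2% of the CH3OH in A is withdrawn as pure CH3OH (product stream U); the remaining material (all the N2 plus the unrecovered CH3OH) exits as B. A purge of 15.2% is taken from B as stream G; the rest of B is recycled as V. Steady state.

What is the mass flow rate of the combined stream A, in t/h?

3977 t/h

N2 enters only via N and leaves only via the purge: 1629×0.116 = 0.152×(N2 in B), and the recovery unit passes all N2, so N2 in A = N2 in B = 1243.2 t/h.
CH3OH in A: m_A = 1629×0.884 + (1−0.152)·(1−0.442)·m_A, so m_A = 1440/0.5268 = 2733.5 t/h.
A = 2733.5 + 1243.2 = 3976.7 t/h.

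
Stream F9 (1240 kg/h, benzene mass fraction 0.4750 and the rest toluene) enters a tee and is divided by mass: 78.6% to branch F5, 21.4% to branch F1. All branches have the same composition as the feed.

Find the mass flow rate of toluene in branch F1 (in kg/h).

139.3 kg/h

Branch F1 total = 0.214×1240 = 265.36 kg/h.
toluene in F1 = 0.525×265.36 = 139.31 kg/h.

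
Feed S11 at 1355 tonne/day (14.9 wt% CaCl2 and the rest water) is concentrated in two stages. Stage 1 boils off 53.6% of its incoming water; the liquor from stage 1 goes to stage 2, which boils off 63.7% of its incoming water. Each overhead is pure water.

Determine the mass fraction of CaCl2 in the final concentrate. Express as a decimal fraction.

water in feed = 1355×0.851 = 1153.1 tonne/day.
After stage 1: water left = (1−0.536)×1153.1 = 535.04; stream total = 736.94 tonne/day.
After stage 2: water left = (1−0.637)×535.04 = 194.22; final concentrate = 396.11 tonne/day.
CaCl2 fraction = 201.89/396.11 = 0.5097.

0.5097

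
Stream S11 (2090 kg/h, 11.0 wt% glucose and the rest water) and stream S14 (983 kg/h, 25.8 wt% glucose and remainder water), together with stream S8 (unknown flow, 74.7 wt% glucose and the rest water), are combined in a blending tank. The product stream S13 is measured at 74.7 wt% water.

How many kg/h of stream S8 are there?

595.1 kg/h

Let S8 be the unknown flow. Total out = 3073 + S8.
water balance: 2589.5 + 0.253·S8 = 0.747·(3073 + S8)
(0.253 − 0.747)·S8 = 0.747×3073 − 2589.5 = -293.95
S8 = -293.95 / -0.494 = 595.05 kg/h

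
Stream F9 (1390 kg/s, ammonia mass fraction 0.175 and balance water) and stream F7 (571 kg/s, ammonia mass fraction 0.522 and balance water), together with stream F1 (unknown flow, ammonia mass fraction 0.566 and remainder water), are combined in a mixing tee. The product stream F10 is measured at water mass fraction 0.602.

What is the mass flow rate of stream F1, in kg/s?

1424 kg/s

Let F1 be the unknown flow. Total out = 1961 + F1.
water balance: 1419.7 + 0.434·F1 = 0.602·(1961 + F1)
(0.434 − 0.602)·F1 = 0.602×1961 − 1419.7 = -239.17
F1 = -239.17 / -0.168 = 1423.6 kg/s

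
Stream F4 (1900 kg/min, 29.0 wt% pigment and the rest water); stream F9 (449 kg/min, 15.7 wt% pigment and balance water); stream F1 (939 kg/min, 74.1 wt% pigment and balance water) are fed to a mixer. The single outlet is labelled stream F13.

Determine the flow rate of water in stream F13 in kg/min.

water out = water in = 1900×0.710 + 449×0.843 + 939×0.259 = 1970.7 kg/min.

1971 kg/min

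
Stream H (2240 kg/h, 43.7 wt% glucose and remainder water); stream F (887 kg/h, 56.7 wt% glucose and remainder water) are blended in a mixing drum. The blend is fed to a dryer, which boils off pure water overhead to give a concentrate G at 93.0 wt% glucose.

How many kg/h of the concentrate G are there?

1593 kg/h

glucose entering = 2240×0.437 + 887×0.567 = 1481.8 kg/h.
All glucose reports to G, so G = 1481.8/0.930 = 1593.3 kg/h.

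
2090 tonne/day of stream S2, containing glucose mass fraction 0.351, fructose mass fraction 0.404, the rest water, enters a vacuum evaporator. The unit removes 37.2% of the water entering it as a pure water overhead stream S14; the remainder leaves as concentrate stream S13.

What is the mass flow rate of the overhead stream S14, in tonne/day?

190.5 tonne/day

water entering = 2090×0.245 = 512.05 tonne/day; overhead removed = 0.372×512.05 = 190.48 tonne/day.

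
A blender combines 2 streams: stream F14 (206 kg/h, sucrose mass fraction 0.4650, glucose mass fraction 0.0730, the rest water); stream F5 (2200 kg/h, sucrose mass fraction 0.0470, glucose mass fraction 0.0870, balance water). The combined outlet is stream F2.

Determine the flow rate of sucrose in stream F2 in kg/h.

199.2 kg/h

sucrose out = sucrose in = 206×0.465 + 2200×0.047 = 199.19 kg/h.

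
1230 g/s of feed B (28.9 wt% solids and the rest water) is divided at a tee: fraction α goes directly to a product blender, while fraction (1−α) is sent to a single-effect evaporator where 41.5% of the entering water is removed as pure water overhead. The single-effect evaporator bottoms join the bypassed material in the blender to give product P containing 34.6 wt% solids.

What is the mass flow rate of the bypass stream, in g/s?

All 1230×0.289 = 355.47 g/s of solids reaches P, so P = 355.47/0.346 = 1027.4 g/s and vapour = 202.63 g/s.
The evaporator receives (1−α)·1230 of feed at 0.711 water and removes 0.415 of that water:
0.415×0.711×(1−α)×1230 = 202.63
(1−α) = 202.63/362.93 = 0.5583;  α = 0.4417.
Bypass flow = 0.4417×1230 = 543.27 g/s.

543.3 g/s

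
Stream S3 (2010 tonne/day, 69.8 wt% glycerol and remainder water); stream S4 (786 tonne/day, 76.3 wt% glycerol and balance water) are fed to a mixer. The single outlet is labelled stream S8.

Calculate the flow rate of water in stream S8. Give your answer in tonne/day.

793.3 tonne/day

water out = water in = 2010×0.302 + 786×0.237 = 793.3 tonne/day.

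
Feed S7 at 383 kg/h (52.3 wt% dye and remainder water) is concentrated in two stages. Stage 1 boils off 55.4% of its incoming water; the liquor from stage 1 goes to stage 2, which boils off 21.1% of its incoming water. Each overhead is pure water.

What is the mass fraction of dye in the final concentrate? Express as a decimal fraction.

water in feed = 383×0.477 = 182.69 kg/h.
After stage 1: water left = (1−0.554)×182.69 = 81.48; stream total = 281.79 kg/h.
After stage 2: water left = (1−0.211)×81.48 = 64.288; final concentrate = 264.6 kg/h.
dye fraction = 200.31/264.6 = 0.757.

0.757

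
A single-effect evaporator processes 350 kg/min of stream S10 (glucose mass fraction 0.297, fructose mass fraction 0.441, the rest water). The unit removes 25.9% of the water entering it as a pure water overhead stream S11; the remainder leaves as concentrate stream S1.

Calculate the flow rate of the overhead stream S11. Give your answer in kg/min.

23.75 kg/min

water entering = 350×0.262 = 91.7 kg/min; overhead removed = 0.259×91.7 = 23.75 kg/min.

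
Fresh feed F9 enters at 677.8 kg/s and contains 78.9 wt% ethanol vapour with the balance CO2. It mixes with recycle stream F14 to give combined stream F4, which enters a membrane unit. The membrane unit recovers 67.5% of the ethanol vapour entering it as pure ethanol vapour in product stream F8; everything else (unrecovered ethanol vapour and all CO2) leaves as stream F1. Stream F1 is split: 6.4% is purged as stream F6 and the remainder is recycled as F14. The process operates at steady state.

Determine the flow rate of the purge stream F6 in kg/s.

CO2 enters only via F9 and leaves only via the purge: 677.8×0.211 = 0.064×(CO2 in F1), and the membrane unit passes all CO2, so CO2 in F4 = CO2 in F1 = 2234.6 kg/s.
ethanol vapour in F4: m_A = 677.8×0.789 + (1−0.064)·(1−0.675)·m_A, so m_A = 534.78/0.6958 = 768.59 kg/s.
F1 = (1−0.675)×768.59 + 2234.6 = 2484.4 kg/s.
Purge F6 = 0.064×2484.4 = 159 kg/s.

159 kg/s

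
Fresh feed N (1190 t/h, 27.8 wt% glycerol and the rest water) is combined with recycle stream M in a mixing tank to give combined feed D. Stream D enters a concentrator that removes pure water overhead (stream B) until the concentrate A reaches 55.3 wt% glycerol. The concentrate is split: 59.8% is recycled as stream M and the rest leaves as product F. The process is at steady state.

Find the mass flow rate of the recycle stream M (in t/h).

Overall glycerol balance (none leaves overhead): glycerol in fresh feed = glycerol in product, i.e. 1190×0.278 = (1−0.598)·A·0.553.
A = 330.82/(0.553×0.402) = 1488.1 t/h.
Recycle M = 0.598×1488.1 = 889.9 t/h.

889.9 t/h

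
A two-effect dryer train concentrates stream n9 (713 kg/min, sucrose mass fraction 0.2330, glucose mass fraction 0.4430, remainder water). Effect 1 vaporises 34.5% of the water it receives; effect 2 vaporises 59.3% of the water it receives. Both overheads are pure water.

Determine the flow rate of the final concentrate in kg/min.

water in feed = 713×0.324 = 231.01 kg/min.
After stage 1: water left = (1−0.345)×231.01 = 151.31; stream total = 633.3 kg/min.
After stage 2: water left = (1−0.593)×151.31 = 61.584; final concentrate = 543.57 kg/min.

543.6 kg/min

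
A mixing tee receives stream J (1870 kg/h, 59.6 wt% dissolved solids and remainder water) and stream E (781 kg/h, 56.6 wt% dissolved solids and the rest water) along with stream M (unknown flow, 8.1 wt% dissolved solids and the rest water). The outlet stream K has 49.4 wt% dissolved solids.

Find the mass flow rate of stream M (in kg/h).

Let M be the unknown flow. Total out = 2651 + M.
dissolved solids balance: 1556.6 + 0.081·M = 0.494·(2651 + M)
(0.081 − 0.494)·M = 0.494×2651 − 1556.6 = -246.97
M = -246.97 / -0.413 = 598 kg/h

598 kg/h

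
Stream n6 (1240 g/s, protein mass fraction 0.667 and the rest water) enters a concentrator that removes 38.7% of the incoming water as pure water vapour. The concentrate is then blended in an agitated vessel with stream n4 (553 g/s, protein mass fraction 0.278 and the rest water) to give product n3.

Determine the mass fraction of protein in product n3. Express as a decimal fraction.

Vapour removed = 0.387×0.333×1240 = 159.8 g/s; concentrate = 1080.2 g/s.
protein reaching the mixer = 827.08 (from concentrate) + 553×0.278 = 980.81 g/s.
Product flow = 1080.2 + 553 = 1633.2 g/s; protein fraction = 0.601.

0.601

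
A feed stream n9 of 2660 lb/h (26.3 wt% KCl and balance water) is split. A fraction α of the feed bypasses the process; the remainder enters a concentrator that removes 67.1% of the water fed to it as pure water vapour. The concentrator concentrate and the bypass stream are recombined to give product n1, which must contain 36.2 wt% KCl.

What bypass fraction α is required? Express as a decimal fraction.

0.447

All 2660×0.263 = 699.58 lb/h of KCl reaches n1, so n1 = 699.58/0.362 = 1932.5 lb/h and vapour = 727.46 lb/h.
The evaporator receives (1−α)·2660 of feed at 0.737 water and removes 0.671 of that water:
0.671×0.737×(1−α)×2660 = 727.46
(1−α) = 727.46/1315.4 = 0.5530;  α = 0.4470.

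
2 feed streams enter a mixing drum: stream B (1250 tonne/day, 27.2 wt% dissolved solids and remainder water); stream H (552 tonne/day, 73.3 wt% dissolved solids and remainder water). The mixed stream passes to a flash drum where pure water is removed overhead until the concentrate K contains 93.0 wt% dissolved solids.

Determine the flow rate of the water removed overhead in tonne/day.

dissolved solids entering = 1250×0.272 + 552×0.733 = 744.62 tonne/day.
All dissolved solids reports to K, so K = 744.62/0.930 = 800.66 tonne/day.
Total feed = 1802 tonne/day; overhead = 1802 − 800.66 = 1001.3 tonne/day.

1001 tonne/day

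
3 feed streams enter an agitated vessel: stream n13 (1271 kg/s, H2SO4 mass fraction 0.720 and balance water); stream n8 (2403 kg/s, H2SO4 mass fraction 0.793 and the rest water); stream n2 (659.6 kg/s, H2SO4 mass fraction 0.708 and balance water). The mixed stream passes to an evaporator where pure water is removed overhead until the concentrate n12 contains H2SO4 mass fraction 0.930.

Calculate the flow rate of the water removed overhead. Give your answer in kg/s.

H2SO4 entering = 1271×0.720 + 2403×0.793 + 659.6×0.708 = 3287.7 kg/s.
All H2SO4 reports to n12, so n12 = 3287.7/0.930 = 3535.2 kg/s.
Total feed = 4333.6 kg/s; overhead = 4333.6 − 3535.2 = 798.44 kg/s.

798.4 kg/s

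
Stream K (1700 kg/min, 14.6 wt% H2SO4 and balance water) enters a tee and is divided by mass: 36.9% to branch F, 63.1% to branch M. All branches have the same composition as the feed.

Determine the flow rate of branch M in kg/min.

Branch M flow = 0.631×1700 = 1072.7 kg/min.

1073 kg/min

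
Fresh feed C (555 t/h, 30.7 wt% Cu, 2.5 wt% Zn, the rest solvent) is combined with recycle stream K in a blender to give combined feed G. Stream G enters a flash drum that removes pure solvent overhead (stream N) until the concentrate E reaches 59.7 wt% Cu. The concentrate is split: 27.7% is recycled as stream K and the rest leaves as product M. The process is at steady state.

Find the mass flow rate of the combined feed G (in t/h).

664.3 t/h

Overall Cu balance (none leaves overhead): Cu in fresh feed = Cu in product, i.e. 555×0.307 = (1−0.277)·E·0.597.
E = 170.38/(0.597×0.723) = 394.75 t/h.
Recycle K = 0.277×394.75 = 109.34 t/h.
Combined feed G = 555 + 109.34 = 664.34 t/h.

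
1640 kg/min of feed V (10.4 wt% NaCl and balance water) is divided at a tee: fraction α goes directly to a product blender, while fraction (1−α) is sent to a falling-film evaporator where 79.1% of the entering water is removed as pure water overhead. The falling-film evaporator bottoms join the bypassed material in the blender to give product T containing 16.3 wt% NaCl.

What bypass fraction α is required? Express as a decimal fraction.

All 1640×0.104 = 170.56 kg/min of NaCl reaches T, so T = 170.56/0.163 = 1046.4 kg/min and vapour = 593.62 kg/min.
The evaporator receives (1−α)·1640 of feed at 0.896 water and removes 0.791 of that water:
0.791×0.896×(1−α)×1640 = 593.62
(1−α) = 593.62/1162.3 = 0.5107;  α = 0.4893.

0.489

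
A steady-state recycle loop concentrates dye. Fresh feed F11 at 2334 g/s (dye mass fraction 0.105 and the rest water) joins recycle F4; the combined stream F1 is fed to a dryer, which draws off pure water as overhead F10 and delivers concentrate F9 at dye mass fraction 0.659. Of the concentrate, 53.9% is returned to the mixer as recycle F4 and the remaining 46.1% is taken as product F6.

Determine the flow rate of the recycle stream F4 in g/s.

434.8 g/s

Overall dye balance (none leaves overhead): dye in fresh feed = dye in product, i.e. 2334×0.105 = (1−0.539)·F9·0.659.
F9 = 245.07/(0.659×0.461) = 806.68 g/s.
Recycle F4 = 0.539×806.68 = 434.8 g/s.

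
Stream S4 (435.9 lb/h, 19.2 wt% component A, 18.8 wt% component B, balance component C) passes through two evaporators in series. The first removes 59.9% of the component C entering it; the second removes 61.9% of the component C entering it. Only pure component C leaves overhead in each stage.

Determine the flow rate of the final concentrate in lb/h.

component C in feed = 435.9×0.620 = 270.26 lb/h.
After stage 1: component C left = (1−0.599)×270.26 = 108.37; stream total = 274.02 lb/h.
After stage 2: component C left = (1−0.619)×108.37 = 41.29; final concentrate = 206.93 lb/h.

206.9 lb/h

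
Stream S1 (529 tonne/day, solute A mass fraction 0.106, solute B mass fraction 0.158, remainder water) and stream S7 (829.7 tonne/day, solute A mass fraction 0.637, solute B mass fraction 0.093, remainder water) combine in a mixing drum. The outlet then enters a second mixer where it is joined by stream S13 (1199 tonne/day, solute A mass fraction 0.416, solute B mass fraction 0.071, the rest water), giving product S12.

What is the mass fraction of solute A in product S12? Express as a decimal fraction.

Overall, product flow = 2557.7 tonne/day.
solute A in = 529×0.106 + 829.7×0.637 + 1199×0.416 = 1083.4 tonne/day.
solute A fraction in S12 = 0.424.

0.424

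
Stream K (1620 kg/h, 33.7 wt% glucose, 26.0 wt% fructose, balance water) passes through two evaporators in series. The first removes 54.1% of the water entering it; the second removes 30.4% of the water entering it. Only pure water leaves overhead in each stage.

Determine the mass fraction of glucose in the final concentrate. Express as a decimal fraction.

water in feed = 1620×0.403 = 652.86 kg/h.
After stage 1: water left = (1−0.541)×652.86 = 299.66; stream total = 1266.8 kg/h.
After stage 2: water left = (1−0.304)×299.66 = 208.57; final concentrate = 1175.7 kg/h.
glucose fraction = 545.94/1175.7 = 0.464.

0.464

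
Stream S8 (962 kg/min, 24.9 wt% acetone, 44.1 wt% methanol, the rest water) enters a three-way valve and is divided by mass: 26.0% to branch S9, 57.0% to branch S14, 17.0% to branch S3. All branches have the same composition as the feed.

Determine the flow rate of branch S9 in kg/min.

250.1 kg/min

Branch S9 flow = 0.260×962 = 250.12 kg/min.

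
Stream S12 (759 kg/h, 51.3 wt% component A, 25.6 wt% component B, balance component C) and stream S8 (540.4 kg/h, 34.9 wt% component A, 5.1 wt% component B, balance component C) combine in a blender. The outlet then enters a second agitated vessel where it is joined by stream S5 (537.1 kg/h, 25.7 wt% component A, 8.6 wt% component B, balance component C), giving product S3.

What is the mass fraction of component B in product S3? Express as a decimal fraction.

0.1460

Overall, product flow = 1836.5 kg/h.
component B in = 759×0.256 + 540.4×0.051 + 537.1×0.086 = 268.06 kg/h.
component B fraction in S3 = 0.1460.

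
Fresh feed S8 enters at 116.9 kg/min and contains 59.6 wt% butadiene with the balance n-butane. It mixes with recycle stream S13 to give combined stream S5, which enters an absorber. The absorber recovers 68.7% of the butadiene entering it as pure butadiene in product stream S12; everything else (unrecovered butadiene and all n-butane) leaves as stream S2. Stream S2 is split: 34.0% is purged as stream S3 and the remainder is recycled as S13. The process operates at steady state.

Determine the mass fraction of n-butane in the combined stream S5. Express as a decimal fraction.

n-butane enters only via S8 and leaves only via the purge: 116.9×0.404 = 0.340×(n-butane in S2), and the absorber passes all n-butane, so n-butane in S5 = n-butane in S2 = 138.9 kg/min.
butadiene in S5: m_A = 116.9×0.596 + (1−0.340)·(1−0.687)·m_A, so m_A = 69.672/0.7934 = 87.813 kg/min.
S5 = 87.813 + 138.9 = 226.72 kg/min.
n-butane fraction in S5 = 138.9/226.72 = 0.613.

0.613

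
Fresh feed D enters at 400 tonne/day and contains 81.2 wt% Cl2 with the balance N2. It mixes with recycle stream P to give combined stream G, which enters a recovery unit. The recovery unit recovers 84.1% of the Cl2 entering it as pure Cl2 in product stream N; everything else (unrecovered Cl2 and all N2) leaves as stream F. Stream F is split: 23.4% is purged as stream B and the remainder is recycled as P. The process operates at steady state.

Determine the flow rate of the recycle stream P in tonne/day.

N2 enters only via D and leaves only via the purge: 400×0.188 = 0.234×(N2 in F), and the recovery unit passes all N2, so N2 in G = N2 in F = 321.37 tonne/day.
Cl2 in G: m_A = 400×0.812 + (1−0.234)·(1−0.841)·m_A, so m_A = 324.8/0.8782 = 369.84 tonne/day.
F = (1−0.841)×369.84 + 321.37 = 380.17 tonne/day.
Recycle P = (1−0.234)×380.17 = 291.21 tonne/day.

291.2 tonne/day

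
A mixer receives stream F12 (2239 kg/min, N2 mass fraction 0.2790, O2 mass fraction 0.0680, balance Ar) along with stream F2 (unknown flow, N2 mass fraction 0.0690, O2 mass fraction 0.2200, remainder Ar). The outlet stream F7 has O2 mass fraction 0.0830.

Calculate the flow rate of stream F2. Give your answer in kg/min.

245.1 kg/min

Let F2 be the unknown flow. Total out = 2239 + F2.
O2 balance: 152.25 + 0.220·F2 = 0.083·(2239 + F2)
(0.220 − 0.083)·F2 = 0.083×2239 − 152.25 = 33.585
F2 = 33.585 / 0.137 = 245.15 kg/min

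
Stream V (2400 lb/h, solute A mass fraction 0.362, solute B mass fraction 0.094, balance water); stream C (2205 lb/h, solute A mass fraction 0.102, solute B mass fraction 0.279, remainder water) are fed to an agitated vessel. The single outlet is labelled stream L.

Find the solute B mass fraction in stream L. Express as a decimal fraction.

Total flow out = 2400 + 2205 = 4605 lb/h.
solute B in = 2400×0.094 + 2205×0.279 = 840.8 lb/h.
solute B mass fraction in L = 840.8/4605 = 0.183.

0.183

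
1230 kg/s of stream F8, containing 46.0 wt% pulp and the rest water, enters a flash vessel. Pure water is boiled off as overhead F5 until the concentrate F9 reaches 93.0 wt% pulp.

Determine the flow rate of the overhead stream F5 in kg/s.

621.6 kg/s

pulp is conserved: 1230×0.460 = 565.8 kg/s all reports to the concentrate.
Concentrate = 565.8/(target fraction) = 608.39 kg/s.
Overhead = 1230 − 608.39 = 621.61 kg/s.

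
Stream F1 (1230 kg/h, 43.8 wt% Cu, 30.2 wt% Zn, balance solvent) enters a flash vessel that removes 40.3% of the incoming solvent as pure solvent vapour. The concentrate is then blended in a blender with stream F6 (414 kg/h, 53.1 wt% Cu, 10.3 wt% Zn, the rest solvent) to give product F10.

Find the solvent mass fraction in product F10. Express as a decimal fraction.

Vapour removed = 0.403×0.260×1230 = 128.88 kg/h; concentrate = 1101.1 kg/h.
solvent reaching the mixer = 190.92 (from concentrate) + 414×0.366 = 342.44 kg/h.
Product flow = 1101.1 + 414 = 1515.1 kg/h; solvent fraction = 0.226.

0.226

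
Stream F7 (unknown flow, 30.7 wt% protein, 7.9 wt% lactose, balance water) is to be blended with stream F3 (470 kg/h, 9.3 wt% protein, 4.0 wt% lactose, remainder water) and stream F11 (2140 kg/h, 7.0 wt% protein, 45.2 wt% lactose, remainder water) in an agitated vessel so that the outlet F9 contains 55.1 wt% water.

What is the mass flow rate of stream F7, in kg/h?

Let F7 be the unknown flow. Total out = 2610 + F7.
water balance: 1430.4 + 0.614·F7 = 0.551·(2610 + F7)
(0.614 − 0.551)·F7 = 0.551×2610 − 1430.4 = 7.7
F7 = 7.7 / 0.063 = 122.22 kg/h

122.2 kg/h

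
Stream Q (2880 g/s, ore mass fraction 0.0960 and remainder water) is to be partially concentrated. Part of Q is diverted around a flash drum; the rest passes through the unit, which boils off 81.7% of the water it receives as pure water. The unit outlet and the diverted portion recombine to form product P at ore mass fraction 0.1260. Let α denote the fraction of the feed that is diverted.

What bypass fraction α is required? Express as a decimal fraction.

All 2880×0.096 = 276.48 g/s of ore reaches P, so P = 276.48/0.126 = 2194.3 g/s and vapour = 685.71 g/s.
The evaporator receives (1−α)·2880 of feed at 0.904 water and removes 0.817 of that water:
0.817×0.904×(1−α)×2880 = 685.71
(1−α) = 685.71/2127.1 = 0.3224;  α = 0.6776.

0.678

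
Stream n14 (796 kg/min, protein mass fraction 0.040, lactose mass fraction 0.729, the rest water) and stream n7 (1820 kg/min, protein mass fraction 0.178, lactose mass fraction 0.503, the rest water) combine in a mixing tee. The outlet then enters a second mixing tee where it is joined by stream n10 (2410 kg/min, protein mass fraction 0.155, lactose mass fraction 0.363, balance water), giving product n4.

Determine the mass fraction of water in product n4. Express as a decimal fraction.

0.383

Overall, product flow = 5026 kg/min.
water in = 796×0.231 + 1820×0.319 + 2410×0.482 = 1926.1 kg/min.
water fraction in n4 = 0.383.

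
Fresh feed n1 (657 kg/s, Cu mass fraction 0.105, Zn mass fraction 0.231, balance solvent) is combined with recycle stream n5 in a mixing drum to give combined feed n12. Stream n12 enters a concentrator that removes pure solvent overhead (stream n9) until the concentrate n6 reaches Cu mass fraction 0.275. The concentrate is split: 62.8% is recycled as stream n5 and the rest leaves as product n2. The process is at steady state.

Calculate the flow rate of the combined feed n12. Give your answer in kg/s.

1080 kg/s

Overall Cu balance (none leaves overhead): Cu in fresh feed = Cu in product, i.e. 657×0.105 = (1−0.628)·n6·0.275.
n6 = 68.985/(0.275×0.372) = 674.34 kg/s.
Recycle n5 = 0.628×674.34 = 423.49 kg/s.
Combined feed n12 = 657 + 423.49 = 1080.5 kg/s.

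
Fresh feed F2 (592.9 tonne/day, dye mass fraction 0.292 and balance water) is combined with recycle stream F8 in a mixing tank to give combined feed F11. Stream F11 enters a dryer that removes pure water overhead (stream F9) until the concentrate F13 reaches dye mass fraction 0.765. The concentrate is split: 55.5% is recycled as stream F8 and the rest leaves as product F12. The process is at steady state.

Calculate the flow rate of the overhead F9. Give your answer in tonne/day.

366.6 tonne/day

Overall dye balance (none leaves overhead): dye in fresh feed = dye in product, i.e. 592.9×0.292 = (1−0.555)·F13·0.765.
F13 = 173.13/(0.765×0.445) = 508.56 tonne/day.
Recycle F8 = 0.555×508.56 = 282.25 tonne/day.
Combined feed F11 = 592.9 + 282.25 = 875.15 tonne/day.
Overhead F9 = F11 − F13 = 875.15 − 508.56 = 366.59 tonne/day.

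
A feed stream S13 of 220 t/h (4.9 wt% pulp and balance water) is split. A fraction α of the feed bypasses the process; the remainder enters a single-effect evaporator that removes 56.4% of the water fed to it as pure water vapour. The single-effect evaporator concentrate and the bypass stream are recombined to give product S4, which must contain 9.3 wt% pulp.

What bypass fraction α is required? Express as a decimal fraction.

0.118

All 220×0.049 = 10.78 t/h of pulp reaches S4, so S4 = 10.78/0.093 = 115.91 t/h and vapour = 104.09 t/h.
The evaporator receives (1−α)·220 of feed at 0.951 water and removes 0.564 of that water:
0.564×0.951×(1−α)×220 = 104.09
(1−α) = 104.09/118 = 0.8821;  α = 0.1179.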